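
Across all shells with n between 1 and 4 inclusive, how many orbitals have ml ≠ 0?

For each n in the range, tally the orbitals obeying ml ≠ 0:
n=2 → 2; n=3 → 6; n=4 → 12.
Total orbitals: 2 + 6 + 12 = 20.

20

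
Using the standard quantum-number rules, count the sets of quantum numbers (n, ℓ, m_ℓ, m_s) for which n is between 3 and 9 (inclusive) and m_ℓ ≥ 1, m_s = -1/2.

119

Count contributing orbitals for each principal shell:
n=3 → 3; n=4 → 6; n=5 → 10; n=6 → 15; n=7 → 21; n=8 → 28; n=9 → 36.
Orbitals: 3 + 6 + 10 + 15 + 21 + 28 + 36 = 119. With m_s fixed to -1/2 there is one state per orbital, so 119 states.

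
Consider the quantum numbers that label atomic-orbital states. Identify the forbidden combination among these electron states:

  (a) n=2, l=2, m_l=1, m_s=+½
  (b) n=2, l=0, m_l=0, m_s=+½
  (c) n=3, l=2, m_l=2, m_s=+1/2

(a)

(a) has l = 2 ≥ n = 2, violating 0 ≤ l ≤ n−1.
The remaining sets (b), (c) satisfy all four rules.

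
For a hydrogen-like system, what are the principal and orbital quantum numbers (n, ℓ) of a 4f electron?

n = 4, ℓ = 3

The leading integer gives n = 4; the letter 'f' means ℓ = 3.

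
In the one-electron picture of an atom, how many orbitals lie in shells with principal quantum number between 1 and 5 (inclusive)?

Shell n has n² orbitals: 1²=1 + 2²=4 + 3²=9 + 4²=16 + 5²=25 = 55 orbitals.

55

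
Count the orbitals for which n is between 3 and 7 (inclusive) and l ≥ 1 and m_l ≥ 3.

20

For each n in the range, tally the orbitals obeying l ≥ 1 and m_l ≥ 3:
n=4 → 1; n=5 → 3; n=6 → 6; n=7 → 10.
Total orbitals: 1 + 3 + 6 + 10 = 20.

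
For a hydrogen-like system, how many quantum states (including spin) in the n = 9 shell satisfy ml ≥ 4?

30

Contributions: l=4 → 1; l=5 → 2; l=6 → 3; l=7 → 4; l=8 → 5.
Orbitals: 1 + 2 + 3 + 4 + 5 = 15. Each orbital carries two spin states, so 15 × 2 = 30 states.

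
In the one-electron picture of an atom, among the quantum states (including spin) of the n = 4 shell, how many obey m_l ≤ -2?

Contributions: l=2 → 1; l=3 → 2.
Orbitals: 1 + 2 = 3. Each orbital carries two spin states, so 3 × 2 = 6 states.

6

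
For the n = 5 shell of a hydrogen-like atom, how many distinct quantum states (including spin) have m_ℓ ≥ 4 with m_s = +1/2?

1

The n = 5 shell has ℓ = 0 through 4; check each.
The (ℓ, m_ℓ) pairs meeting m_ℓ ≥ 4 give: ℓ=4 → 1.
Orbitals: 1. With m_s fixed to a single value there is one state per orbital, giving 1 state.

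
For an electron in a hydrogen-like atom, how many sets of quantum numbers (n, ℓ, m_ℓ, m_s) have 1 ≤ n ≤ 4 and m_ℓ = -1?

For each n in the range, tally the orbitals obeying m_ℓ = -1:
n=2 → 1; n=3 → 2; n=4 → 3.
Orbitals: 1 + 2 + 3 = 6. Including both spin states (m_s = ±1/2) gives 2 × 6 = 12 states.

12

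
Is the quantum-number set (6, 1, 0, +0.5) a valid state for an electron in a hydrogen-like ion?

n = 6 is a positive integer. ℓ = 1 satisfies 0 ≤ ℓ ≤ n−1 = 5. m_ℓ = 0 lies in the range −ℓ … +ℓ (here −1 … 1). m_s = +1/2 is one of ±1/2.
All four constraints are satisfied.

Allowed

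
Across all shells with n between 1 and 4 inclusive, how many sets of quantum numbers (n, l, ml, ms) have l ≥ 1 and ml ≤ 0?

Treat each shell separately and count matching orbitals:
n=2 → 2; n=3 → 5; n=4 → 9.
Orbitals: 2 + 5 + 9 = 16. Including both spin states (ms = ±1/2) gives 2 × 16 = 32 states.

32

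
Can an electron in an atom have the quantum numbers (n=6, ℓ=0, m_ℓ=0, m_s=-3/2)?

The spin quantum number for an electron can only be m_s = +1/2 or −1/2; m_s = -3/2 is not one of those.

Invalid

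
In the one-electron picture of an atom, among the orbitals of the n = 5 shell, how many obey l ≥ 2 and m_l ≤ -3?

For n = 5, l ranges over 0 … 4.
Orbitals with l ≥ 2 and m_l ≤ -3, by l: l=3 → 1; l=4 → 2.
Total orbitals: 1 + 2 = 3.

3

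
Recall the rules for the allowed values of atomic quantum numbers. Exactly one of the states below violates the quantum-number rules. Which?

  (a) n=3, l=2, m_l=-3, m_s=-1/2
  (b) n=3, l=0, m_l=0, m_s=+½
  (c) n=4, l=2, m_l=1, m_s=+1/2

(a)

(a) has |m_l| = 3 > l = 2, violating −l ≤ m_l ≤ l.
The remaining sets (b), (c) satisfy all four rules.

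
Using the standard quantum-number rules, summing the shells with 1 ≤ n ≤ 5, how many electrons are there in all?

Shell n has n² orbitals: 1²=1 + 2²=4 + 3²=9 + 4²=16 + 5²=25 = 55 orbitals.
Two spin states per orbital: 2 × 55 = 110 electrons.

110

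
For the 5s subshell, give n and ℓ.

n = 5, ℓ = 0

The leading integer gives n = 5; the letter 's' means ℓ = 0.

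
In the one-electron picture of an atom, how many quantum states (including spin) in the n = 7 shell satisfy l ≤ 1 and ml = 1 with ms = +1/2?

1

The (l, ml) pairs meeting l ≤ 1 and ml = 1 give: l=1 → 1.
Orbitals: 1. With ms fixed to a single value there is one state per orbital, giving 1 state.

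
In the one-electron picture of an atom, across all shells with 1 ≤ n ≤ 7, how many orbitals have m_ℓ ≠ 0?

112

Go shell by shell, enumerating (ℓ, m_ℓ) with m_ℓ ≠ 0:
n=2 → 2; n=3 → 6; n=4 → 12; n=5 → 20; n=6 → 30; n=7 → 42.
Total orbitals: 2 + 6 + 12 + 20 + 30 + 42 = 112.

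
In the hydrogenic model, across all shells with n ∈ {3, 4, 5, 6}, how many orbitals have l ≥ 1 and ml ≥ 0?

Per-shell orbital counts meeting the constraint:
n=3 → 5; n=4 → 9; n=5 → 14; n=6 → 20.
Total orbitals: 5 + 9 + 14 + 20 = 48.

48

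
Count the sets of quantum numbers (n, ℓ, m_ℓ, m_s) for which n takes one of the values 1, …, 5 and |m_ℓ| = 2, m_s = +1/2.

Count contributing orbitals for each principal shell:
n=3 → 2; n=4 → 4; n=5 → 6.
Orbitals: 2 + 4 + 6 = 12. With m_s fixed to +1/2 there is one state per orbital, so 12 states.

12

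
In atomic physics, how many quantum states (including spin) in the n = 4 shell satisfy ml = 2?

For n = 4, l ranges over 0 … 3.
The (l, ml) pairs meeting ml = 2 give: l=2 → 1; l=3 → 1.
Orbitals: 1 + 1 = 2. Each orbital carries two spin states, so 2 × 2 = 4 states.

4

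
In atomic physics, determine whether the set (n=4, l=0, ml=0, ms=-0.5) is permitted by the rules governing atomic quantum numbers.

n = 4 is a positive integer. l = 0 satisfies 0 ≤ l ≤ n−1 = 3. ml = 0 lies in the range −l … +l (here 0). ms = -1/2 is one of ±1/2.
All four constraints are satisfied.

Allowed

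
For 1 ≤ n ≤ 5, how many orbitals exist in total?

Total orbitals = 1² + 2² + 3² + 4² + 5² = 55.

55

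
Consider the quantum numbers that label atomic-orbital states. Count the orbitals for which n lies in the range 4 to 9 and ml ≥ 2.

Work shell by shell — for each n, count the (l, ml) pairs that satisfy ml ≥ 2:
n=4 → 3; n=5 → 6; n=6 → 10; n=7 → 15; n=8 → 21; n=9 → 28.
Total orbitals: 3 + 6 + 10 + 15 + 21 + 28 = 83.

83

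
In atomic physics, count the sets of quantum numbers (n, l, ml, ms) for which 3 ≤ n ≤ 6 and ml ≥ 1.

68

Treat each shell separately and count matching orbitals:
n=3 → 3; n=4 → 6; n=5 → 10; n=6 → 15.
Orbitals: 3 + 6 + 10 + 15 = 34. Including both spin states (ms = ±1/2) gives 2 × 34 = 68 states.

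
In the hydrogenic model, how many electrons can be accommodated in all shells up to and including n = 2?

10

Total orbitals = 1² + 2² = 5. Doubling for spin gives 10 electrons.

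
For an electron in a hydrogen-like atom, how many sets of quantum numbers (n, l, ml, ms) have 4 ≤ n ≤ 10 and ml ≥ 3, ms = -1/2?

For each n in the range, tally the orbitals obeying ml ≥ 3:
n=4 → 1; n=5 → 3; n=6 → 6; n=7 → 10; n=8 → 15; n=9 → 21; n=10 → 28.
Orbitals: 1 + 3 + 6 + 10 + 15 + 21 + 28 = 84. With ms fixed to -1/2 there is one state per orbital, so 84 states.

84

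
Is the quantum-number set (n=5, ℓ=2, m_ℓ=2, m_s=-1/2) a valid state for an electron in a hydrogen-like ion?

n = 5 is a positive integer. ℓ = 2 satisfies 0 ≤ ℓ ≤ n−1 = 4. m_ℓ = 2 lies in the range −ℓ … +ℓ (here −2 … 2). m_s = -1/2 is one of ±1/2.
All four constraints are satisfied.

Valid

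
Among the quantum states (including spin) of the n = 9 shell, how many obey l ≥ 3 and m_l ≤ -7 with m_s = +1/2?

Go through l = 0, …, 8 (the values permitted for n = 9).
The (l, m_l) pairs meeting l ≥ 3 and m_l ≤ -7 give: l=7 → 1; l=8 → 2.
Orbitals: 1 + 2 = 3. With m_s fixed to a single value there is one state per orbital, giving 3 states.

3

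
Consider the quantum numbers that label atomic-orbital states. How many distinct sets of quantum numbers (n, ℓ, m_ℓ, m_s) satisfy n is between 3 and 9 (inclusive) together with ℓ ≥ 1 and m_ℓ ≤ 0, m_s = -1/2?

Per-shell orbital counts meeting the constraint:
n=3 → 5; n=4 → 9; n=5 → 14; n=6 → 20; n=7 → 27; n=8 → 35; n=9 → 44.
Orbitals: 5 + 9 + 14 + 20 + 27 + 35 + 44 = 154. With m_s fixed to -1/2 there is one state per orbital, so 154 states.

154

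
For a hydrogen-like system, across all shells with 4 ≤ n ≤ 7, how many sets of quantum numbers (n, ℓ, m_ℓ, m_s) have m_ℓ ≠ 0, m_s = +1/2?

Work shell by shell — for each n, count the (ℓ, m_ℓ) pairs that satisfy m_ℓ ≠ 0:
n=4 → 12; n=5 → 20; n=6 → 30; n=7 → 42.
Orbitals: 12 + 20 + 30 + 42 = 104. With m_s fixed to +1/2 there is one state per orbital, so 104 states.

104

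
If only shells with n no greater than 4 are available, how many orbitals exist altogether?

Total orbitals = 1² + 2² + 3² + 4² = 30.

30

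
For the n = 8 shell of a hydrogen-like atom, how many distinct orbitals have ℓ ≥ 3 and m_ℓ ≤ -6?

Go through ℓ = 0, …, 7 (the values permitted for n = 8).
Per ℓ-value: ℓ=6 → 1; ℓ=7 → 2.
Total orbitals: 1 + 2 = 3.

3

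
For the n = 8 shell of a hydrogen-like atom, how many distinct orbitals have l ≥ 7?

15

For n = 8, l ranges over 0 … 7.
The (l, m_l) pairs meeting l ≥ 7 give: l=7 → 15.
Total orbitals: 15.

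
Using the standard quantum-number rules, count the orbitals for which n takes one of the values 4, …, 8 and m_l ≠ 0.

Go shell by shell, enumerating (l, m_l) with m_l ≠ 0:
n=4 → 12; n=5 → 20; n=6 → 30; n=7 → 42; n=8 → 56.
Total orbitals: 12 + 20 + 30 + 42 + 56 = 160.

160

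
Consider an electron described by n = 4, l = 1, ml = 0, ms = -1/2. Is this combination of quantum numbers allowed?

n = 4 is a positive integer. l = 1 satisfies 0 ≤ l ≤ n−1 = 3. ml = 0 lies in the range −l … +l (here −1 … 1). ms = -1/2 is one of ±1/2.
All four constraints are satisfied.

Yes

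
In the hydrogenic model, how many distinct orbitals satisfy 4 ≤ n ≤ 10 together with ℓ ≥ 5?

Work shell by shell — for each n, count the (ℓ, m_ℓ) pairs that satisfy ℓ ≥ 5:
n=6 → 11; n=7 → 24; n=8 → 39; n=9 → 56; n=10 → 75.
Total orbitals: 11 + 24 + 39 + 56 + 75 = 205.

205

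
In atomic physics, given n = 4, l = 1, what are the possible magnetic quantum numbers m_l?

-1, 0, 1

m_l takes every integer from −l to +l. With l = 1 that gives the 3 values -1, 0, 1.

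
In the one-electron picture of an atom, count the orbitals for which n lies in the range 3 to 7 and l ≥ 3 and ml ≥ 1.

40

Per-shell orbital counts meeting the constraint:
n=4 → 3; n=5 → 7; n=6 → 12; n=7 → 18.
Total orbitals: 3 + 7 + 12 + 18 = 40.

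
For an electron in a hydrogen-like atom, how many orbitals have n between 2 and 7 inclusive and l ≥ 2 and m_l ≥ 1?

50

Work shell by shell — for each n, count the (l, m_l) pairs that satisfy l ≥ 2 and m_l ≥ 1:
n=3 → 2; n=4 → 5; n=5 → 9; n=6 → 14; n=7 → 20.
Total orbitals: 2 + 5 + 9 + 14 + 20 = 50.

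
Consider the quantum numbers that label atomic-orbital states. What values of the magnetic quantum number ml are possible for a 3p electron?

The 3p subshell has l = 1, and ml takes every integer from −l to +l. With l = 1 that gives the 3 values -1, 0, 1.

-1, 0, 1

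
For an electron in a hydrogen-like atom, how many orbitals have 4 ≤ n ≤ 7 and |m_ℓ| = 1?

Count contributing orbitals for each principal shell:
n=4 → 6; n=5 → 8; n=6 → 10; n=7 → 12.
Total orbitals: 6 + 8 + 10 + 12 = 36.

36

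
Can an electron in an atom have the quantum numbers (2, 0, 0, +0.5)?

Yes

n = 2 is a positive integer. l = 0 satisfies 0 ≤ l ≤ n−1 = 1. m_l = 0 lies in the range −l … +l (here 0). m_s = +1/2 is one of ±1/2.
All four constraints are satisfied.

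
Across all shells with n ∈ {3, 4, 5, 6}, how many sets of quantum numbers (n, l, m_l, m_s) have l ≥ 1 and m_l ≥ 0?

Treat each shell separately and count matching orbitals:
n=3 → 5; n=4 → 9; n=5 → 14; n=6 → 20.
Orbitals: 5 + 9 + 14 + 20 = 48. Including both spin states (m_s = ±1/2) gives 2 × 48 = 96 states.

96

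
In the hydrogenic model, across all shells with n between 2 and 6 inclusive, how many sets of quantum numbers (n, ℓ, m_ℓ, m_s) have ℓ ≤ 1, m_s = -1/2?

Per-shell orbital counts meeting the constraint:
n=2 → 4; n=3 → 4; n=4 → 4; n=5 → 4; n=6 → 4.
Orbitals: 4 + 4 + 4 + 4 + 4 = 20. With m_s fixed to -1/2 there is one state per orbital, so 20 states.

20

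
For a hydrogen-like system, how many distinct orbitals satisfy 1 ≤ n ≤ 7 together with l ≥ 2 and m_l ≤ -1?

50

Count contributing orbitals for each principal shell:
n=3 → 2; n=4 → 5; n=5 → 9; n=6 → 14; n=7 → 20.
Total orbitals: 2 + 5 + 9 + 14 + 20 = 50.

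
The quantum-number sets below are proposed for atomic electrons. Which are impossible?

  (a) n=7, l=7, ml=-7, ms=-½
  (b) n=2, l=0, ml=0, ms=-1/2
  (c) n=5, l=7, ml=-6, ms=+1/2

(a) has l = 7 ≥ n = 7, violating 0 ≤ l ≤ n−1.
(c) has l = 7 ≥ n = 5, violating 0 ≤ l ≤ n−1.
The remaining set (b) satisfies all four rules.

(a) and (c)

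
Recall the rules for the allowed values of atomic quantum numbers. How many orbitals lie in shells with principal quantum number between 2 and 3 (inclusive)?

Shell n has n² orbitals: 2²=4 + 3²=9 = 13 orbitals.

13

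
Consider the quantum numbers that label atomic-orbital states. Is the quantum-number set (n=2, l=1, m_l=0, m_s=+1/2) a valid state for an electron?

Allowed

n = 2 is a positive integer. l = 1 satisfies 0 ≤ l ≤ n−1 = 1. m_l = 0 lies in the range −l … +l (here −1 … 1). m_s = +1/2 is one of ±1/2.
All four constraints are satisfied.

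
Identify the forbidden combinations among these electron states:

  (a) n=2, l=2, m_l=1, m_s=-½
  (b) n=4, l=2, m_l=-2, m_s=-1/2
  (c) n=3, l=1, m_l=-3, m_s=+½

(a) has l = 2 ≥ n = 2, violating 0 ≤ l ≤ n−1.
(c) has |m_l| = 3 > l = 1, violating −l ≤ m_l ≤ l.
The remaining set (b) satisfies all four rules.

(a) and (c)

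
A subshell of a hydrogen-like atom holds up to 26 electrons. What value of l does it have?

2(2l+1) = 26 ⇒ 2l+1 = 13 ⇒ l = 6.

l = 6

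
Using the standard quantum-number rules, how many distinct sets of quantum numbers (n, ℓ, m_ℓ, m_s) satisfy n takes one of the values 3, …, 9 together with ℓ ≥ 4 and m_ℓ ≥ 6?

Go shell by shell, enumerating (ℓ, m_ℓ) with ℓ ≥ 4 and m_ℓ ≥ 6:
n=7 → 1; n=8 → 3; n=9 → 6.
Orbitals: 1 + 3 + 6 = 10. Including both spin states (m_s = ±1/2) gives 2 × 10 = 20 states.

20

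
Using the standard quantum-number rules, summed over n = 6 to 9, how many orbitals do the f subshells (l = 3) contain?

28

An f subshell (l = 3) exists for every n ≥ 4, so shells n = 6, 7, 8, 9 each contribute one — 4 subshells.
Since each f subshell has 2·3+1 = 7 orbitals, the total is 4 × 7 = 28.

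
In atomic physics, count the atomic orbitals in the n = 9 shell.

81

The n = 9 shell contains n² = 9² = 81 orbitals.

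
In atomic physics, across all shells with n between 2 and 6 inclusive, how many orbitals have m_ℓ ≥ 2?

20

For each n in the range, tally the orbitals obeying m_ℓ ≥ 2:
n=3 → 1; n=4 → 3; n=5 → 6; n=6 → 10.
Total orbitals: 1 + 3 + 6 + 10 = 20.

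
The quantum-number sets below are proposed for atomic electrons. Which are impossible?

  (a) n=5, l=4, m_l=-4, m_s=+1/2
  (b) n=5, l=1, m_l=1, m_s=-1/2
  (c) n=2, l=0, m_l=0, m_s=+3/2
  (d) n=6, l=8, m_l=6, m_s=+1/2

(c) and (d)

(c) has m_s = +3/2, but an electron's spin must be ±1/2.
(d) has l = 8 ≥ n = 6, violating 0 ≤ l ≤ n−1.
The remaining sets (a), (b) satisfy all four rules.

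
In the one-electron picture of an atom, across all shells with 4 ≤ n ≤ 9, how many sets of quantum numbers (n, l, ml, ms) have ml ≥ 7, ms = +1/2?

4

Work shell by shell — for each n, count the (l, ml) pairs that satisfy ml ≥ 7:
n=8 → 1; n=9 → 3.
Orbitals: 1 + 3 = 4. With ms fixed to +1/2 there is one state per orbital, so 4 states.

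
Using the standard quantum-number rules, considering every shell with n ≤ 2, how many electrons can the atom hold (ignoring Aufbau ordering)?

10

Total orbitals = 1² + 2² = 5. Doubling for spin gives 10 electrons.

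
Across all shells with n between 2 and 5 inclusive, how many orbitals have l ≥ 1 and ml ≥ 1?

20

Count contributing orbitals for each principal shell:
n=2 → 1; n=3 → 3; n=4 → 6; n=5 → 10.
Total orbitals: 1 + 3 + 6 + 10 = 20.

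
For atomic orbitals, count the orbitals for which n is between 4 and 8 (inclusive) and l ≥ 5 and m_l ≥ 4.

For each n in the range, tally the orbitals obeying l ≥ 5 and m_l ≥ 4:
n=6 → 2; n=7 → 5; n=8 → 9.
Total orbitals: 2 + 5 + 9 = 16.

16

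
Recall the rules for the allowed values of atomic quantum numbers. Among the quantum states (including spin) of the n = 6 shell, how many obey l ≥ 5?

22

The n = 6 shell has l = 0 through 5; check each.
Orbitals with l ≥ 5, by l: l=5 → 11.
Orbitals: 11. Each orbital carries two spin states, so 11 × 2 = 22 states.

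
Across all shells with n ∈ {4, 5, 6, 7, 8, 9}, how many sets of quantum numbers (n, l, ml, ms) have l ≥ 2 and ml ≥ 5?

40

Count contributing orbitals for each principal shell:
n=6 → 1; n=7 → 3; n=8 → 6; n=9 → 10.
Orbitals: 1 + 3 + 6 + 10 = 20. Including both spin states (ms = ±1/2) gives 2 × 20 = 40 states.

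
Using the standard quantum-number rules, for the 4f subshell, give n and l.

The leading integer gives n = 4; the letter 'f' means l = 3.

n = 4, l = 3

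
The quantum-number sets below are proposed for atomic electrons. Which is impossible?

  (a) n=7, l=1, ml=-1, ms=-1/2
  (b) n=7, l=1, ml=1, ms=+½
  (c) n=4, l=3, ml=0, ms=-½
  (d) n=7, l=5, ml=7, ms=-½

(d)

(d) has |ml| = 7 > l = 5, violating −l ≤ ml ≤ l.
The remaining sets (a), (b), (c) satisfy all four rules.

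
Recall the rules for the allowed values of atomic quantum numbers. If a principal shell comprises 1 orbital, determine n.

n² = 1 ⇒ n = 1.

n = 1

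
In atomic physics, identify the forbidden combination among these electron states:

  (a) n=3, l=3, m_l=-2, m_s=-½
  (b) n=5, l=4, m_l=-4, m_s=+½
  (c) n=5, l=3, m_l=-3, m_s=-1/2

(a)

(a) has l = 3 ≥ n = 3, violating 0 ≤ l ≤ n−1.
The remaining sets (b), (c) satisfy all four rules.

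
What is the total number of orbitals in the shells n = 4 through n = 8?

190

Shell n has n² orbitals: 4²=16 + 5²=25 + 6²=36 + 7²=49 + 8²=64 = 190 orbitals.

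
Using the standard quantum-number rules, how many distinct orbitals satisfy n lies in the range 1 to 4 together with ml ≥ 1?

10

Work shell by shell — for each n, count the (l, ml) pairs that satisfy ml ≥ 1:
n=2 → 1; n=3 → 3; n=4 → 6.
Total orbitals: 1 + 3 + 6 = 10.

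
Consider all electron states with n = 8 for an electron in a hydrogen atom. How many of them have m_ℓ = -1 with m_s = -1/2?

For n = 8, ℓ ranges over 0 … 7.
Contributions: ℓ=1 → 1; ℓ=2 → 1; ℓ=3 → 1; ℓ=4 → 1; ℓ=5 → 1; ℓ=6 → 1; ℓ=7 → 1.
Orbitals: 1 + 1 + 1 + 1 + 1 + 1 + 1 = 7. With m_s fixed to a single value there is one state per orbital, giving 7 states.

7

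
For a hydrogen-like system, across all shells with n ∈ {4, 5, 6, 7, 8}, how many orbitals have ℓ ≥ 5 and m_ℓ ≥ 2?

28

Per-shell orbital counts meeting the constraint:
n=6 → 4; n=7 → 9; n=8 → 15.
Total orbitals: 4 + 9 + 15 = 28.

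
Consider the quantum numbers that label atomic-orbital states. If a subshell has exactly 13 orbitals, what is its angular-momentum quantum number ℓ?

2ℓ+1 = 13 gives ℓ = 6.

ℓ = 6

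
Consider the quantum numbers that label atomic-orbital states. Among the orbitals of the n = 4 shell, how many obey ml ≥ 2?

With n = 4 the allowed l are 0, 1, …, 3.
Per l-value: l=2 → 1; l=3 → 2.
Total orbitals: 1 + 2 = 3.

3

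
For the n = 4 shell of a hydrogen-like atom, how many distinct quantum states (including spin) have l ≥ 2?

24

Orbitals with l ≥ 2, by l: l=2 → 5; l=3 → 7.
Orbitals: 5 + 7 = 12. Each orbital carries two spin states, so 12 × 2 = 24 states.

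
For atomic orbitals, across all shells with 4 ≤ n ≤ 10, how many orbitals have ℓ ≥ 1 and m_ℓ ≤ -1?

Work shell by shell — for each n, count the (ℓ, m_ℓ) pairs that satisfy ℓ ≥ 1 and m_ℓ ≤ -1:
n=4 → 6; n=5 → 10; n=6 → 15; n=7 → 21; n=8 → 28; n=9 → 36; n=10 → 45.
Total orbitals: 6 + 10 + 15 + 21 + 28 + 36 + 45 = 161.

161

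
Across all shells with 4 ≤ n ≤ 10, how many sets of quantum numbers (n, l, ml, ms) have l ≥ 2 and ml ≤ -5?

70

Treat each shell separately and count matching orbitals:
n=6 → 1; n=7 → 3; n=8 → 6; n=9 → 10; n=10 → 15.
Orbitals: 1 + 3 + 6 + 10 + 15 = 35. Including both spin states (ms = ±1/2) gives 2 × 35 = 70 states.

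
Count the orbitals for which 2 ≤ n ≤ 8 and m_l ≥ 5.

Go shell by shell, enumerating (l, m_l) with m_l ≥ 5:
n=6 → 1; n=7 → 3; n=8 → 6.
Total orbitals: 1 + 3 + 6 = 10.

10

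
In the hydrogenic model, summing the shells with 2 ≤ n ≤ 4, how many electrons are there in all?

Shell n has n² orbitals: 2²=4 + 3²=9 + 4²=16 = 29 orbitals.
Two spin states per orbital: 2 × 29 = 58 electrons.

58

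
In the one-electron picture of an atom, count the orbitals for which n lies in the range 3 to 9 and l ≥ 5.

Treat each shell separately and count matching orbitals:
n=6 → 11; n=7 → 24; n=8 → 39; n=9 → 56.
Total orbitals: 11 + 24 + 39 + 56 = 130.

130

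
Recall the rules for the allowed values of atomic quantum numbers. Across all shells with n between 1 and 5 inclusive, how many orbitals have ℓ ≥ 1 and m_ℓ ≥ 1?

Treat each shell separately and count matching orbitals:
n=2 → 1; n=3 → 3; n=4 → 6; n=5 → 10.
Total orbitals: 1 + 3 + 6 + 10 = 20.

20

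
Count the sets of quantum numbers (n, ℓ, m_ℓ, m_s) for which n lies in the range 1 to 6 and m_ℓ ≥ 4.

Treat each shell separately and count matching orbitals:
n=5 → 1; n=6 → 3.
Orbitals: 1 + 3 = 4. Including both spin states (m_s = ±1/2) gives 2 × 4 = 8 states.

8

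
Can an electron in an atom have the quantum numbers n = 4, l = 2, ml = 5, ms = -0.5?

The magnetic quantum number must satisfy −l ≤ ml ≤ l. With l = 2, ml can only be -2, -1, 0, 1, 2, so ml = 5 is forbidden.

No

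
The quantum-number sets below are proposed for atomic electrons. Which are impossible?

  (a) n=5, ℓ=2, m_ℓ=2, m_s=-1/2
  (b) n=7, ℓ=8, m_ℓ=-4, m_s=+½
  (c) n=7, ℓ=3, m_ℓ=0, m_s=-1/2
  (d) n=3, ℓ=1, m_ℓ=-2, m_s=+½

(b) and (d)

(b) has ℓ = 8 ≥ n = 7, violating 0 ≤ ℓ ≤ n−1.
(d) has |m_ℓ| = 2 > ℓ = 1, violating −ℓ ≤ m_ℓ ≤ ℓ.
The remaining sets (a), (c) satisfy all four rules.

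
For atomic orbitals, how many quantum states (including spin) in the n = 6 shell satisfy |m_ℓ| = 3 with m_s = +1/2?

For n = 6, ℓ ranges over 0 … 5.
Orbitals with |m_ℓ| = 3, by ℓ: ℓ=3 → 2; ℓ=4 → 2; ℓ=5 → 2.
Orbitals: 2 + 2 + 2 = 6. With m_s fixed to a single value there is one state per orbital, giving 6 states.

6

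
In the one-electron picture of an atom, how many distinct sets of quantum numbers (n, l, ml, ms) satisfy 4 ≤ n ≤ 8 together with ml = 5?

12

Count contributing orbitals for each principal shell:
n=6 → 1; n=7 → 2; n=8 → 3.
Orbitals: 1 + 2 + 3 = 6. Including both spin states (ms = ±1/2) gives 2 × 6 = 12 states.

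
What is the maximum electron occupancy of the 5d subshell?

10

A subshell with l = 2 has 2l+1 = 5 orbitals, each holding 2 electrons (spin ±1/2), so 5 × 2 = 10.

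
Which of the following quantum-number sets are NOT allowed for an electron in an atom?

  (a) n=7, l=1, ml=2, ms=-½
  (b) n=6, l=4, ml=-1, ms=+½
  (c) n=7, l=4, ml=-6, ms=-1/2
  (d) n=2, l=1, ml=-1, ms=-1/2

(a) and (c)

(a) has |ml| = 2 > l = 1, violating −l ≤ ml ≤ l.
(c) has |ml| = 6 > l = 4, violating −l ≤ ml ≤ l.
The remaining sets (b), (d) satisfy all four rules.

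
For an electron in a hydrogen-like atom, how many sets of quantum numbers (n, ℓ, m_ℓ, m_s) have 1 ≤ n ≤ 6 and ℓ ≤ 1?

Go shell by shell, enumerating (ℓ, m_ℓ) with ℓ ≤ 1:
n=1 → 1; n=2 → 4; n=3 → 4; n=4 → 4; n=5 → 4; n=6 → 4.
Orbitals: 1 + 4 + 4 + 4 + 4 + 4 = 21. Including both spin states (m_s = ±1/2) gives 2 × 21 = 42 states.

42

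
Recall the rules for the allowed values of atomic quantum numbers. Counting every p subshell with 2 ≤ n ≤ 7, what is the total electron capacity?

A p subshell (ℓ = 1) exists for every n ≥ 2, so shells n = 2, 3, 4, 5, 6, 7 each contribute one — 6 subshells.
Since each p subshell holds 2(2·1+1) = 6 electrons, the total is 6 × 6 = 36.

36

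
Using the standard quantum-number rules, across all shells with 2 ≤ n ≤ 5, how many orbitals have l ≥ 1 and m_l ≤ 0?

30

Count contributing orbitals for each principal shell:
n=2 → 2; n=3 → 5; n=4 → 9; n=5 → 14.
Total orbitals: 2 + 5 + 9 + 14 = 30.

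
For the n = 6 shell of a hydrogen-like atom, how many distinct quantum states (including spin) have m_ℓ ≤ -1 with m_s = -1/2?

With n = 6 the allowed ℓ are 0, 1, …, 5.
Contributions: ℓ=1 → 1; ℓ=2 → 2; ℓ=3 → 3; ℓ=4 → 4; ℓ=5 → 5.
Orbitals: 1 + 2 + 3 + 4 + 5 = 15. With m_s fixed to a single value there is one state per orbital, giving 15 states.

15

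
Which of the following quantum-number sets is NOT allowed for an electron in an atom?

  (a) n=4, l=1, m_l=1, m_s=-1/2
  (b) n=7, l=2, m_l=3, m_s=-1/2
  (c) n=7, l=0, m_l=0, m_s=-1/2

(b)

(b) has |m_l| = 3 > l = 2, violating −l ≤ m_l ≤ l.
The remaining sets (a), (c) satisfy all four rules.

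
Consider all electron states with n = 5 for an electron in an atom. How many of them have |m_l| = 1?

16

Contributions: l=1 → 2; l=2 → 2; l=3 → 2; l=4 → 2.
Orbitals: 2 + 2 + 2 + 2 = 8. Each orbital carries two spin states, so 8 × 2 = 16 states.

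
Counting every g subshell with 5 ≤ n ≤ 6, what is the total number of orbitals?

18

A g subshell (l = 4) exists for every n ≥ 5, so shells n = 5, 6 each contribute one — 2 subshells.
Since each g subshell has 2·4+1 = 9 orbitals, the total is 2 × 9 = 18.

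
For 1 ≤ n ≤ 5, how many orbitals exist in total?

Total orbitals = 1² + 2² + 3² + 4² + 5² = 55.

55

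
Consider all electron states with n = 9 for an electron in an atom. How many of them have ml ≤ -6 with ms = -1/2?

Contributions: l=6 → 1; l=7 → 2; l=8 → 3.
Orbitals: 1 + 2 + 3 = 6. With ms fixed to a single value there is one state per orbital, giving 6 states.

6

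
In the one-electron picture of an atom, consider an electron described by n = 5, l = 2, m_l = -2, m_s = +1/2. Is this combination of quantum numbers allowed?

n = 5 is a positive integer. l = 2 satisfies 0 ≤ l ≤ n−1 = 4. m_l = -2 lies in the range −l … +l (here −2 … 2). m_s = +1/2 is one of ±1/2.
All four constraints are satisfied.

Yes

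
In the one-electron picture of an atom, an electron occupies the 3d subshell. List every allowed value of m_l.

-2, -1, 0, 1, 2

The 3d subshell has l = 2, and m_l takes every integer from −l to +l. With l = 2 that gives the 5 values -2, -1, 0, 1, 2.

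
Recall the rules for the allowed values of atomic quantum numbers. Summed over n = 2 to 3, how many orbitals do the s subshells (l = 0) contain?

An s subshell (l = 0) exists for every n ≥ 1, so shells n = 2, 3 each contribute one — 2 subshells.
Since each s subshell has 2·0+1 = 1 orbital, the total is 2 × 1 = 2.

2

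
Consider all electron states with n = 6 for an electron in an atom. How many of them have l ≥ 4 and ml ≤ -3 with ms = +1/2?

With n = 6 the allowed l are 0, 1, …, 5.
Contributions: l=4 → 2; l=5 → 3.
Orbitals: 2 + 3 = 5. With ms fixed to a single value there is one state per orbital, giving 5 states.

5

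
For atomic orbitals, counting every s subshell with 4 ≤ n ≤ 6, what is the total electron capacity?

6

An s subshell (l = 0) exists for every n ≥ 1, so shells n = 4, 5, 6 each contribute one — 3 subshells.
Since each s subshell holds 2(2·0+1) = 2 electrons, the total is 3 × 2 = 6.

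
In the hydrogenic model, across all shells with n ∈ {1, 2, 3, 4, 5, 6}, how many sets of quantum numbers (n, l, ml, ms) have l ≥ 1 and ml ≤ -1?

70

Treat each shell separately and count matching orbitals:
n=2 → 1; n=3 → 3; n=4 → 6; n=5 → 10; n=6 → 15.
Orbitals: 1 + 3 + 6 + 10 + 15 = 35. Including both spin states (ms = ±1/2) gives 2 × 35 = 70 states.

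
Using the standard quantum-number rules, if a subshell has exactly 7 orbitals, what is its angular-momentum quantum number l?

l = 3 (f)

2l+1 = 7 gives l = 3.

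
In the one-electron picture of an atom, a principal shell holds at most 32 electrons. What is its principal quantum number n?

2n² = 32 ⇒ n² = 16 ⇒ n = 4.

n = 4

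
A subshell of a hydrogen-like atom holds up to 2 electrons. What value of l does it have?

l = 0 (s)

2(2l+1) = 2 ⇒ 2l+1 = 1 ⇒ l = 0.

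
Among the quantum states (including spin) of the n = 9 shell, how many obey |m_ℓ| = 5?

16

The n = 9 shell has ℓ = 0 through 8; check each.
The (ℓ, m_ℓ) pairs meeting |m_ℓ| = 5 give: ℓ=5 → 2; ℓ=6 → 2; ℓ=7 → 2; ℓ=8 → 2.
Orbitals: 2 + 2 + 2 + 2 = 8. Each orbital carries two spin states, so 8 × 2 = 16 states.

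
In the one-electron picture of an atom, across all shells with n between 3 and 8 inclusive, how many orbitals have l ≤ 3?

Work shell by shell — for each n, count the (l, m_l) pairs that satisfy l ≤ 3:
n=3 → 9; n=4 → 16; n=5 → 16; n=6 → 16; n=7 → 16; n=8 → 16.
Total orbitals: 9 + 16 + 16 + 16 + 16 + 16 = 89.

89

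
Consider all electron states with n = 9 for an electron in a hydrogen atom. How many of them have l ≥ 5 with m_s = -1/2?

56

For n = 9, l ranges over 0 … 8.
The (l, m_l) pairs meeting l ≥ 5 give: l=5 → 11; l=6 → 13; l=7 → 15; l=8 → 17.
Orbitals: 11 + 13 + 15 + 17 = 56. With m_s fixed to a single value there is one state per orbital, giving 56 states.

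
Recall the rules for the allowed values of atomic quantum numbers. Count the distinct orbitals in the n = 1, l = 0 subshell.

A subshell has 2l+1 orbitals; with l = 0, that's 1.

1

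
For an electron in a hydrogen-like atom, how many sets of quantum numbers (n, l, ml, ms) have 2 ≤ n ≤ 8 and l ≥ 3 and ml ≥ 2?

Work shell by shell — for each n, count the (l, ml) pairs that satisfy l ≥ 3 and ml ≥ 2:
n=4 → 2; n=5 → 5; n=6 → 9; n=7 → 14; n=8 → 20.
Orbitals: 2 + 5 + 9 + 14 + 20 = 50. Including both spin states (ms = ±1/2) gives 2 × 50 = 100 states.

100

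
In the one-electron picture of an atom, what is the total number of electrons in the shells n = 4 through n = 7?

Shell n has n² orbitals: 4²=16 + 5²=25 + 6²=36 + 7²=49 = 126 orbitals.
Two spin states per orbital: 2 × 126 = 252 electrons.

252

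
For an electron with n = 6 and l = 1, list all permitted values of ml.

ml takes every integer from −l to +l. With l = 1 that gives the 3 values -1, 0, 1.

-1, 0, 1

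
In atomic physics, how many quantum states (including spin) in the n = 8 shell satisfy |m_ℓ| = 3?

20

Contributions: ℓ=3 → 2; ℓ=4 → 2; ℓ=5 → 2; ℓ=6 → 2; ℓ=7 → 2.
Orbitals: 2 + 2 + 2 + 2 + 2 = 10. Each orbital carries two spin states, so 10 × 2 = 20 states.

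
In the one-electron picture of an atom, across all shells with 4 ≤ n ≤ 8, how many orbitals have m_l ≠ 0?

160

Count contributing orbitals for each principal shell:
n=4 → 12; n=5 → 20; n=6 → 30; n=7 → 42; n=8 → 56.
Total orbitals: 12 + 20 + 30 + 42 + 56 = 160.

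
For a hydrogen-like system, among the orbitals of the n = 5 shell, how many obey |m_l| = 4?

For n = 5, l ranges over 0 … 4.
Contributions: l=4 → 2.
Total orbitals: 2.

2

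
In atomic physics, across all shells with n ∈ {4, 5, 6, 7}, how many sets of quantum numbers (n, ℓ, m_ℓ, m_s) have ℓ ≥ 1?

Work shell by shell — for each n, count the (ℓ, m_ℓ) pairs that satisfy ℓ ≥ 1:
n=4 → 15; n=5 → 24; n=6 → 35; n=7 → 48.
Orbitals: 15 + 24 + 35 + 48 = 122. Including both spin states (m_s = ±1/2) gives 2 × 122 = 244 states.

244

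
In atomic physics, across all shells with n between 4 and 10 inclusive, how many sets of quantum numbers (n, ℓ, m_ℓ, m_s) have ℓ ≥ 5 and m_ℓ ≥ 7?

For each n in the range, tally the orbitals obeying ℓ ≥ 5 and m_ℓ ≥ 7:
n=8 → 1; n=9 → 3; n=10 → 6.
Orbitals: 1 + 3 + 6 = 10. Including both spin states (m_s = ±1/2) gives 2 × 10 = 20 states.

20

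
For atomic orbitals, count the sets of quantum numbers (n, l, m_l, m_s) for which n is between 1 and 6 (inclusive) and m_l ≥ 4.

Work shell by shell — for each n, count the (l, m_l) pairs that satisfy m_l ≥ 4:
n=5 → 1; n=6 → 3.
Orbitals: 1 + 3 = 4. Including both spin states (m_s = ±1/2) gives 2 × 4 = 8 states.

8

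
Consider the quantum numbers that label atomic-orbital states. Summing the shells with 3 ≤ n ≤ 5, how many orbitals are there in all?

50

Shell n has n² orbitals: 3²=9 + 4²=16 + 5²=25 = 50 orbitals.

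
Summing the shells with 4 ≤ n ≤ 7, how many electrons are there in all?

252

Shell n has n² orbitals: 4²=16 + 5²=25 + 6²=36 + 7²=49 = 126 orbitals.
Two spin states per orbital: 2 × 126 = 252 electrons.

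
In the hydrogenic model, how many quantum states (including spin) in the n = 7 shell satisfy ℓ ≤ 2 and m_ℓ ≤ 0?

12

For n = 7, ℓ ranges over 0 … 6.
The (ℓ, m_ℓ) pairs meeting ℓ ≤ 2 and m_ℓ ≤ 0 give: ℓ=0 → 1; ℓ=1 → 2; ℓ=2 → 3.
Orbitals: 1 + 2 + 3 = 6. Each orbital carries two spin states, so 6 × 2 = 12 states.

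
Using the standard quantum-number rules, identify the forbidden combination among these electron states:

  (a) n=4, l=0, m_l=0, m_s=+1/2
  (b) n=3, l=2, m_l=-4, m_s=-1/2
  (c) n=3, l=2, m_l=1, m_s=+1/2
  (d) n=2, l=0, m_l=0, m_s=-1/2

(b)

(b) has |m_l| = 4 > l = 2, violating −l ≤ m_l ≤ l.
The remaining sets (a), (c), (d) satisfy all four rules.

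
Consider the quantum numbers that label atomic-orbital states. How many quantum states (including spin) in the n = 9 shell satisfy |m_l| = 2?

28

With n = 9 the allowed l are 0, 1, …, 8.
The (l, m_l) pairs meeting |m_l| = 2 give: l=2 → 2; l=3 → 2; l=4 → 2; l=5 → 2; l=6 → 2; l=7 → 2; l=8 → 2.
Orbitals: 2 + 2 + 2 + 2 + 2 + 2 + 2 = 14. Each orbital carries two spin states, so 14 × 2 = 28 states.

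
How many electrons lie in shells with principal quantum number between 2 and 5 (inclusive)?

Shell n has n² orbitals: 2²=4 + 3²=9 + 4²=16 + 5²=25 = 54 orbitals.
Two spin states per orbital: 2 × 54 = 108 electrons.

108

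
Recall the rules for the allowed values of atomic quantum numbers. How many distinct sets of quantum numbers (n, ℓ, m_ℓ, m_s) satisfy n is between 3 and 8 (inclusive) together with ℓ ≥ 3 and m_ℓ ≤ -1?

130

Treat each shell separately and count matching orbitals:
n=4 → 3; n=5 → 7; n=6 → 12; n=7 → 18; n=8 → 25.
Orbitals: 3 + 7 + 12 + 18 + 25 = 65. Including both spin states (m_s = ±1/2) gives 2 × 65 = 130 states.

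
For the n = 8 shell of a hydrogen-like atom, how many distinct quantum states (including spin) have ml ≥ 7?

2

The n = 8 shell has l = 0 through 7; check each.
Per l-value: l=7 → 1.
Orbitals: 1. Each orbital carries two spin states, so 1 × 2 = 2 states.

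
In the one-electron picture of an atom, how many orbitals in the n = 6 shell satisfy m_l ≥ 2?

10

The n = 6 shell has l = 0 through 5; check each.
Per l-value: l=2 → 1; l=3 → 2; l=4 → 3; l=5 → 4.
Total orbitals: 1 + 2 + 3 + 4 = 10.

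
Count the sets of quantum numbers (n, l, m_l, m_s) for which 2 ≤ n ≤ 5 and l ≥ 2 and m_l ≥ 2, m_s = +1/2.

10

Go shell by shell, enumerating (l, m_l) with l ≥ 2 and m_l ≥ 2:
n=3 → 1; n=4 → 3; n=5 → 6.
Orbitals: 1 + 3 + 6 = 10. With m_s fixed to +1/2 there is one state per orbital, so 10 states.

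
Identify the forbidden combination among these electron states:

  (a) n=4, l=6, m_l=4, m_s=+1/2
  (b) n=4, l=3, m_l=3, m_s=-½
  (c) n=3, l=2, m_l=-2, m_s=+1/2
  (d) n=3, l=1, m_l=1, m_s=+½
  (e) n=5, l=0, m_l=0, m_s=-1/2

(a)

(a) has l = 6 ≥ n = 4, violating 0 ≤ l ≤ n−1.
The remaining sets (b), (c), (d), (e) satisfy all four rules.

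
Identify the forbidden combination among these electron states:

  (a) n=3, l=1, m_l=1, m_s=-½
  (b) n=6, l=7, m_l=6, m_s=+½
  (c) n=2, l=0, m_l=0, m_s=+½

(b)

(b) has l = 7 ≥ n = 6, violating 0 ≤ l ≤ n−1.
The remaining sets (a), (c) satisfy all four rules.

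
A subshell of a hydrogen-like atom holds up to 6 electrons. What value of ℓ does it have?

ℓ = 1 (p)

2(2ℓ+1) = 6 ⇒ 2ℓ+1 = 3 ⇒ ℓ = 1.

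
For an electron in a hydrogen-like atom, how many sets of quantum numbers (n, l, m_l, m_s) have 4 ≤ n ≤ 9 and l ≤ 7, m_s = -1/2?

254

For each n in the range, tally the orbitals obeying l ≤ 7:
n=4 → 16; n=5 → 25; n=6 → 36; n=7 → 49; n=8 → 64; n=9 → 64.
Orbitals: 16 + 25 + 36 + 49 + 64 + 64 = 254. With m_s fixed to -1/2 there is one state per orbital, so 254 states.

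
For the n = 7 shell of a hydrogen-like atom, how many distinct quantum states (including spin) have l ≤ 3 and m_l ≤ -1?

12

With n = 7 the allowed l are 0, 1, …, 6.
The (l, m_l) pairs meeting l ≤ 3 and m_l ≤ -1 give: l=1 → 1; l=2 → 2; l=3 → 3.
Orbitals: 1 + 2 + 3 = 6. Each orbital carries two spin states, so 6 × 2 = 12 states.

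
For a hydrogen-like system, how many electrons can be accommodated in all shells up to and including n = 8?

408

Total orbitals = 1² + 2² + 3² + 4² + 5² + 6² + 7² + 8² = 204. Doubling for spin gives 408 electrons.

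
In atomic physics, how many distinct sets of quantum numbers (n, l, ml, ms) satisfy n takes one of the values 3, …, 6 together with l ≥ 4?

Work shell by shell — for each n, count the (l, ml) pairs that satisfy l ≥ 4:
n=5 → 9; n=6 → 20.
Orbitals: 9 + 20 = 29. Including both spin states (ms = ±1/2) gives 2 × 29 = 58 states.

58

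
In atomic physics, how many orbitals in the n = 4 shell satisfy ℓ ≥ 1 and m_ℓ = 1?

Go through ℓ = 0, …, 3 (the values permitted for n = 4).
Orbitals with ℓ ≥ 1 and m_ℓ = 1, by ℓ: ℓ=1 → 1; ℓ=2 → 1; ℓ=3 → 1.
Total orbitals: 1 + 1 + 1 = 3.

3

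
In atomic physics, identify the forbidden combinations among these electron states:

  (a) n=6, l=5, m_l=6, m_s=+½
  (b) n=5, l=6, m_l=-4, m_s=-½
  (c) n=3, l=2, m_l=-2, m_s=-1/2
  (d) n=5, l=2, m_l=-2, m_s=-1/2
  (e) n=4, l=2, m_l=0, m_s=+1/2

(a) and (b)

(a) has |m_l| = 6 > l = 5, violating −l ≤ m_l ≤ l.
(b) has l = 6 ≥ n = 5, violating 0 ≤ l ≤ n−1.
The remaining sets (c), (d), (e) satisfy all four rules.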